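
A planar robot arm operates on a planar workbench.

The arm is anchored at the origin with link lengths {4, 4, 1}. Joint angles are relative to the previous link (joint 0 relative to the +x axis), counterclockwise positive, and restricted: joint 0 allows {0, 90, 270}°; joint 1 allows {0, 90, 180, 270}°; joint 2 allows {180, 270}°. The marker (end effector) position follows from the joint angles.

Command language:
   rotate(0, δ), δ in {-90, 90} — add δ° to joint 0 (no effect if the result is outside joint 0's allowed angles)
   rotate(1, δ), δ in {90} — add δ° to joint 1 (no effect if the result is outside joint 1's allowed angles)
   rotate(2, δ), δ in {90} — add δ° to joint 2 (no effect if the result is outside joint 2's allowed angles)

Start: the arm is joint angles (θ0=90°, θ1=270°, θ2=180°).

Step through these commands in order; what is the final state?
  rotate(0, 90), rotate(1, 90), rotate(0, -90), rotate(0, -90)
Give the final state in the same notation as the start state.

joint angles (θ0=270°, θ1=0°, θ2=180°)

from: joint angles (θ0=90°, θ1=270°, θ2=180°)
1. rotate(0, 90) → joint angles (θ0=90°, θ1=270°, θ2=180°)
2. rotate(1, 90) → joint angles (θ0=90°, θ1=0°, θ2=180°)
3. rotate(0, -90) → joint angles (θ0=0°, θ1=0°, θ2=180°)
4. rotate(0, -90) → joint angles (θ0=270°, θ1=0°, θ2=180°)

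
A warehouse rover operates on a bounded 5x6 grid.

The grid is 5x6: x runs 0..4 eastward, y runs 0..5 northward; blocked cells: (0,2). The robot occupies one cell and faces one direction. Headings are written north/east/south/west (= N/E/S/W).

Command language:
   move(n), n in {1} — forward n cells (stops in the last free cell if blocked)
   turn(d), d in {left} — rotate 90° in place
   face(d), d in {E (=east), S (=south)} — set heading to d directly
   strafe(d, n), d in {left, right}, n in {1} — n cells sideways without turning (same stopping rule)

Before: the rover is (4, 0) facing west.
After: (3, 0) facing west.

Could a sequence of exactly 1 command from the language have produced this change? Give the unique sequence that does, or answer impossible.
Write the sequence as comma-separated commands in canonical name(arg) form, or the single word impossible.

move(1)

key: still facing W — the one step turns nothing
start: (4, 0) facing west
step 1 (move(1)): (3, 0) facing west
all 6 alternatives checked — unique.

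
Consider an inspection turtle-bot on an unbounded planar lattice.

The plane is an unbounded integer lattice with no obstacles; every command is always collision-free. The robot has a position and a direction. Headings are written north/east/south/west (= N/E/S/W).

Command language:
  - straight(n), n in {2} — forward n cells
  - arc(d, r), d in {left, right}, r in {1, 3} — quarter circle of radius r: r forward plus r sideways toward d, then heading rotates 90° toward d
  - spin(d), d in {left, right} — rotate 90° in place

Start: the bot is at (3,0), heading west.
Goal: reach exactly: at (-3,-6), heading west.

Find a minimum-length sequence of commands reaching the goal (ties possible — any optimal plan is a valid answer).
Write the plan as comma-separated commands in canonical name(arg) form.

start: at (3,0), heading west
[1] after arc(left, 3): at (0,-3), heading south
[2] after arc(right, 3): at (-3,-6), heading west
shorter routes all fall short; 2 is best.

arc(left, 3), arc(right, 3)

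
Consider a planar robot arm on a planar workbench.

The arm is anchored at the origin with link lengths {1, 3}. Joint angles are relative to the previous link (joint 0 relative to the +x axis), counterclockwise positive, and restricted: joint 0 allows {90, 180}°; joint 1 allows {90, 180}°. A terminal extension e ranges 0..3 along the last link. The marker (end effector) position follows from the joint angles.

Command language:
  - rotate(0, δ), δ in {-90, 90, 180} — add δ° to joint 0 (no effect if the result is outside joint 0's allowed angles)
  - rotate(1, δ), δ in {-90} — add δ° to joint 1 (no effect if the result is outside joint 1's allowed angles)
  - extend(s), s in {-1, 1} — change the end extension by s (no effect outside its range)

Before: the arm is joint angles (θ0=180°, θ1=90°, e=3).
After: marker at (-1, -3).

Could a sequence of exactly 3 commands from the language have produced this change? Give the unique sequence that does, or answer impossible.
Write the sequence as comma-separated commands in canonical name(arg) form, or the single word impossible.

extend(-1), extend(-1), extend(-1)

initial: joint angles (θ0=180°, θ1=90°, e=3)
[1] after extend(-1): joint angles (θ0=180°, θ1=90°, e=2)
[2] after extend(-1): joint angles (θ0=180°, θ1=90°, e=1)
[3] after extend(-1): joint angles (θ0=180°, θ1=90°, e=0)
no other 3-command option fits: unique.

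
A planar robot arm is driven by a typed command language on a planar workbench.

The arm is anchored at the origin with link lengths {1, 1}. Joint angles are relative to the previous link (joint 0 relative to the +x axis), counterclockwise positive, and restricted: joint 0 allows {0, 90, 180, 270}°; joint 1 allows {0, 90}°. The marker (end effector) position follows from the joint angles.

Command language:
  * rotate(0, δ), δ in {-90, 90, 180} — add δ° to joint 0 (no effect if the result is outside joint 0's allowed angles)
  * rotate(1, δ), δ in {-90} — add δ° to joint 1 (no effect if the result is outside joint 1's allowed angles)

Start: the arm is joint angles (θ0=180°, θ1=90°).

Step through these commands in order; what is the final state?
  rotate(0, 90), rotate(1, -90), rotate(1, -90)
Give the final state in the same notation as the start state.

joint angles (θ0=270°, θ1=0°)

start: joint angles (θ0=180°, θ1=90°)
t=1 rotate(0, 90) ⇒ joint angles (θ0=270°, θ1=90°)
t=2 rotate(1, -90) ⇒ joint angles (θ0=270°, θ1=0°)
t=3 rotate(1, -90) ⇒ joint angles (θ0=270°, θ1=0°)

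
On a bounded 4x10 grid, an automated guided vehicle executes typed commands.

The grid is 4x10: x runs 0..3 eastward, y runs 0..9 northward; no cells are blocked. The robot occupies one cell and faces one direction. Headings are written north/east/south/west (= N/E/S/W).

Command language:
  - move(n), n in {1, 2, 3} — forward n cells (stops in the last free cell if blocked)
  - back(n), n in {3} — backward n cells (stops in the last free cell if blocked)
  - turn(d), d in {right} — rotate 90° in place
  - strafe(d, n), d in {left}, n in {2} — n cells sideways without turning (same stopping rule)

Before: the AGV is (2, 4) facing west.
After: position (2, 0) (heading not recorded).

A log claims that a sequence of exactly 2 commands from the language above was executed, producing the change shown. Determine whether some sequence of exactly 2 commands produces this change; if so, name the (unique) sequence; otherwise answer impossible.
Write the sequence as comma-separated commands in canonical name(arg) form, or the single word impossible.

initial: (2, 4) facing west
t=1 strafe(left, 2) ⇒ (2, 2) facing west
t=2 strafe(left, 2) ⇒ (2, 0) facing west
no other 2-command option fits: unique.

strafe(left, 2), strafe(left, 2)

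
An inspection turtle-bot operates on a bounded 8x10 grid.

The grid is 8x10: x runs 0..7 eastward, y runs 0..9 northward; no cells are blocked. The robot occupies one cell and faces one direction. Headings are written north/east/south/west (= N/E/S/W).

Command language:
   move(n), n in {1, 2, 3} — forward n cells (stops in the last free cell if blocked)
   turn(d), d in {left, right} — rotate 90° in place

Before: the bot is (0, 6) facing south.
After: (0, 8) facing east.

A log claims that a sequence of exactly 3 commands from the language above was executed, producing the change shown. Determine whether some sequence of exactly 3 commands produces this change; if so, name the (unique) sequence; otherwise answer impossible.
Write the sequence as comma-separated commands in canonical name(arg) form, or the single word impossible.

all 125 sequences checked — none match.

impossible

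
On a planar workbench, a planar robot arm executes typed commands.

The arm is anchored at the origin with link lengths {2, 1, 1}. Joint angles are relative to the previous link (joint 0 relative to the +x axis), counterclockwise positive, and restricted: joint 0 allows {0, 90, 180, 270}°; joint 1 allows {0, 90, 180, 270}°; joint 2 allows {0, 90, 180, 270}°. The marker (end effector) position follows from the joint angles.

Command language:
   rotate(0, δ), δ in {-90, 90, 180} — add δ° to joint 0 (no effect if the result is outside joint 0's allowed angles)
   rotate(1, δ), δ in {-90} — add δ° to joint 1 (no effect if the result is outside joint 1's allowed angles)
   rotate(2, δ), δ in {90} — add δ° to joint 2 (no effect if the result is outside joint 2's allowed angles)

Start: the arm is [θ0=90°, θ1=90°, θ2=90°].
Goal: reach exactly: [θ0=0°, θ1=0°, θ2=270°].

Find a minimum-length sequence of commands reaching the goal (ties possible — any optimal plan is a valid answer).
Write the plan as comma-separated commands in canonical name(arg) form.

rotate(0, -90), rotate(2, 90), rotate(2, 90), rotate(1, -90)

start: [θ0=90°, θ1=90°, θ2=90°]
step 1 (rotate(0, -90)): [θ0=0°, θ1=90°, θ2=90°]
step 2 (rotate(2, 90)): [θ0=0°, θ1=90°, θ2=180°]
step 3 (rotate(2, 90)): [θ0=0°, θ1=90°, θ2=270°]
step 4 (rotate(1, -90)): [θ0=0°, θ1=0°, θ2=270°]
minimal: 4 command(s), checked below 4.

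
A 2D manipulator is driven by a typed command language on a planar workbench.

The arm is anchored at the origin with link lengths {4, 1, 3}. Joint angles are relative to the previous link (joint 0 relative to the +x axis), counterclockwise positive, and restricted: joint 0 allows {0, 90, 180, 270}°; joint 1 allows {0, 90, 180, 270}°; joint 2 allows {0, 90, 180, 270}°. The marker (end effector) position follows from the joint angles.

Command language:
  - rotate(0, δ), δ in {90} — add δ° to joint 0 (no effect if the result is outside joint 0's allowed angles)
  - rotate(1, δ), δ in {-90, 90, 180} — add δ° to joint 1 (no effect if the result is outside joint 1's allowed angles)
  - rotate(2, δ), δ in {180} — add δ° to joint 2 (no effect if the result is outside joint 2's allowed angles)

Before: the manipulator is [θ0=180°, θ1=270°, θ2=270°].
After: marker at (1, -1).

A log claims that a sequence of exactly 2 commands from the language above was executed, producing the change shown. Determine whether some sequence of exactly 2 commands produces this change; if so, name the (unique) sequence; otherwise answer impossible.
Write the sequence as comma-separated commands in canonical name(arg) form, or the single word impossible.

rotate(0, 90), rotate(0, 90)

begin: [θ0=180°, θ1=270°, θ2=270°]
[1] after rotate(0, 90): [θ0=270°, θ1=270°, θ2=270°]
[2] after rotate(0, 90): [θ0=0°, θ1=270°, θ2=270°]
no other 2-command option fits: unique.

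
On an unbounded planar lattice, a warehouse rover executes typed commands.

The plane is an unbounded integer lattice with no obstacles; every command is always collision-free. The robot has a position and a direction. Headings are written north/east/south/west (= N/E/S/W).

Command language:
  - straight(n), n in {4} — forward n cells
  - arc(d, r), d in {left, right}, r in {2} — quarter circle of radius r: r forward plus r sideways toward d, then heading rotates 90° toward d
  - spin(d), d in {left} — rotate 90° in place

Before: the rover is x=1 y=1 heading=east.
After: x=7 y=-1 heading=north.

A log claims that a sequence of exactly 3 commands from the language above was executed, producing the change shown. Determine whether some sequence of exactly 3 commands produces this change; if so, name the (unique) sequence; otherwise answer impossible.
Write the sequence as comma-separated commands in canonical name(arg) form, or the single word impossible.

arc(right, 2), arc(left, 2), arc(left, 2)

key: running arc(left, 2) before arc(right, 2) would end elsewhere — order is forced
begin: x=1 y=1 heading=east
[1] after arc(right, 2): x=3 y=-1 heading=south
[2] after arc(left, 2): x=5 y=-3 heading=east
[3] after arc(left, 2): x=7 y=-1 heading=north
no other 3-command option fits: unique.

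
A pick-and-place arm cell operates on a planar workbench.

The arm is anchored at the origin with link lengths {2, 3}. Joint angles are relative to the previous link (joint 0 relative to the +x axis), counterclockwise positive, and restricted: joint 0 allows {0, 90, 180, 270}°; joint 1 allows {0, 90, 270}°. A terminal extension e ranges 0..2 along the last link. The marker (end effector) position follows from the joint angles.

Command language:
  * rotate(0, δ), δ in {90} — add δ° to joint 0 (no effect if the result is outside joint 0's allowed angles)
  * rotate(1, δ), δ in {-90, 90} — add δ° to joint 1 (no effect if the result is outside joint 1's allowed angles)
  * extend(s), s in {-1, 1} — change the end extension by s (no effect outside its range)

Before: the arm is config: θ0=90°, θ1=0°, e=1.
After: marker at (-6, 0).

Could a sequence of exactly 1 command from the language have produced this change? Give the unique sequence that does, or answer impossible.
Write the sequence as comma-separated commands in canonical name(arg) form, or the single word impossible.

start: config: θ0=90°, θ1=0°, e=1
1. rotate(0, 90) → config: θ0=180°, θ1=0°, e=1
no other 1-command option fits: unique.

rotate(0, 90)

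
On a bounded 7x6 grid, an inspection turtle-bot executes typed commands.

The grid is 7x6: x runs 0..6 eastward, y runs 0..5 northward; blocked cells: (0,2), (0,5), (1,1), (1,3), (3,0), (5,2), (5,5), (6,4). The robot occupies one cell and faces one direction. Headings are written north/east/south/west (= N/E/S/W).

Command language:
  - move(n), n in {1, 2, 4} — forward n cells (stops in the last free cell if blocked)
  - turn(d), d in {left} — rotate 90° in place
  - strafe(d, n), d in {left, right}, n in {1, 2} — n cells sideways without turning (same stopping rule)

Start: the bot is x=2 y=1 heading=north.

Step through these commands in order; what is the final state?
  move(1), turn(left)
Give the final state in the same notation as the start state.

x=2 y=2 heading=west

start: x=2 y=1 heading=north
step 1 (move(1)): x=2 y=2 heading=north
step 2 (turn(left)): x=2 y=2 heading=west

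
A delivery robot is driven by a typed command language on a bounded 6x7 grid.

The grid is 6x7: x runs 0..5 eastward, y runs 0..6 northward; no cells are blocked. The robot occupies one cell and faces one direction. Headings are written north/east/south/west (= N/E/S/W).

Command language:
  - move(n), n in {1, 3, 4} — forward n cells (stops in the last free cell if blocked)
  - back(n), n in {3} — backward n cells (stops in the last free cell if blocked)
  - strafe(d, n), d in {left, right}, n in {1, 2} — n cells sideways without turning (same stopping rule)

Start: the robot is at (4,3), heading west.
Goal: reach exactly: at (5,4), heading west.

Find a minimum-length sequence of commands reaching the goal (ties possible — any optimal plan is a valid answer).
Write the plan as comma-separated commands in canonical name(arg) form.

initial: at (4,3), heading west
step 1 (strafe(right, 1)): at (4,4), heading west
step 2 (back(3)): at (5,4), heading west
minimal: 2 command(s), checked below 2.

strafe(right, 1), back(3)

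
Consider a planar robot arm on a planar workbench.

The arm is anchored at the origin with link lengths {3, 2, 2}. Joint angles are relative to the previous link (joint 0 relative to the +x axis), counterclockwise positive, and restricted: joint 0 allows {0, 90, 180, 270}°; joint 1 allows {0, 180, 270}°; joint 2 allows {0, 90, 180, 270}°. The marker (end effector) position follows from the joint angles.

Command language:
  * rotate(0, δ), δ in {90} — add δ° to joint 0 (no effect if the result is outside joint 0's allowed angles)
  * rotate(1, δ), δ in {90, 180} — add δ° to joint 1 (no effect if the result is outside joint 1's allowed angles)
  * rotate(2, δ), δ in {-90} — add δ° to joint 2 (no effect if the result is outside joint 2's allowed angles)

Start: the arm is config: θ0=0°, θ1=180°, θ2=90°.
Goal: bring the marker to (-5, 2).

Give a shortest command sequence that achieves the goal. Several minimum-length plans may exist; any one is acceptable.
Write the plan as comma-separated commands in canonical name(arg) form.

rotate(0, 90), rotate(0, 90), rotate(1, 90)

t0: config: θ0=0°, θ1=180°, θ2=90°
1. rotate(0, 90) → config: θ0=90°, θ1=180°, θ2=90°
2. rotate(0, 90) → config: θ0=180°, θ1=180°, θ2=90°
3. rotate(1, 90) → config: θ0=180°, θ1=270°, θ2=90°
minimal: 3 command(s), checked below 3.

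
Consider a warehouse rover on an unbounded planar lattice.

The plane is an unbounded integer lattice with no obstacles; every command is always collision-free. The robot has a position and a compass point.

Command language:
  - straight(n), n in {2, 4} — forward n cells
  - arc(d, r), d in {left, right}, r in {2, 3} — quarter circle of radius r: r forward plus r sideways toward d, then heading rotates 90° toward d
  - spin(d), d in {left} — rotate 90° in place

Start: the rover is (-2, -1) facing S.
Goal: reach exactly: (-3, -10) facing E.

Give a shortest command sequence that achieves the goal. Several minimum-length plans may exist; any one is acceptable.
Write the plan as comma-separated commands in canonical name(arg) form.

start: (-2, -1) facing S
t=1 arc(right, 2) ⇒ (-4, -3) facing W
t=2 arc(left, 2) ⇒ (-6, -5) facing S
t=3 straight(2) ⇒ (-6, -7) facing S
t=4 arc(left, 3) ⇒ (-3, -10) facing E
no 3-step plan works, so 4 is optimal.

arc(right, 2), arc(left, 2), straight(2), arc(left, 3)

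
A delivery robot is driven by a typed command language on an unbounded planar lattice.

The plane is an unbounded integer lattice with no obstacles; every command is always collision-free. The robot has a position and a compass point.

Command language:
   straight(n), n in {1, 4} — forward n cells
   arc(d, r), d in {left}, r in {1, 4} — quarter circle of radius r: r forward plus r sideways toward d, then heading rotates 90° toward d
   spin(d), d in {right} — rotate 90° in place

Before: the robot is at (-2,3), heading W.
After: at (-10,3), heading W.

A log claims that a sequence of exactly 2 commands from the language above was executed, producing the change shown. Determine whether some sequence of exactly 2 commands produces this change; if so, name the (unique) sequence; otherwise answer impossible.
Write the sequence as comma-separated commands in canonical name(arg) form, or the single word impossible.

straight(4), straight(4)

key: heading stays W — no command in the sequence turns
from: at (-2,3), heading W
[1] after straight(4): at (-6,3), heading W
[2] after straight(4): at (-10,3), heading W
uniquely the one of 25 2-step routes that fits.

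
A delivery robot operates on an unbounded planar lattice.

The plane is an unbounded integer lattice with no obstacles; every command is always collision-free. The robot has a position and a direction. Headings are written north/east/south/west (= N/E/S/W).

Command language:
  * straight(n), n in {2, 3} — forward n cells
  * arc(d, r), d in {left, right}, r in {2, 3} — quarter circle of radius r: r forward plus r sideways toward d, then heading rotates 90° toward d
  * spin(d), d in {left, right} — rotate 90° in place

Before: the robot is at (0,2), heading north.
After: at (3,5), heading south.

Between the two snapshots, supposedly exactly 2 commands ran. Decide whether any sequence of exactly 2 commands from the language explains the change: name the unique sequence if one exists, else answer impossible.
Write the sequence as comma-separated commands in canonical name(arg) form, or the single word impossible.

key: position moved to (3,5) AND the heading swung to S — translation plus rotation needed
t0: at (0,2), heading north
1. arc(right, 3) → at (3,5), heading east
2. spin(right) → at (3,5), heading south
no rival 2-sequence matches.

arc(right, 3), spin(right)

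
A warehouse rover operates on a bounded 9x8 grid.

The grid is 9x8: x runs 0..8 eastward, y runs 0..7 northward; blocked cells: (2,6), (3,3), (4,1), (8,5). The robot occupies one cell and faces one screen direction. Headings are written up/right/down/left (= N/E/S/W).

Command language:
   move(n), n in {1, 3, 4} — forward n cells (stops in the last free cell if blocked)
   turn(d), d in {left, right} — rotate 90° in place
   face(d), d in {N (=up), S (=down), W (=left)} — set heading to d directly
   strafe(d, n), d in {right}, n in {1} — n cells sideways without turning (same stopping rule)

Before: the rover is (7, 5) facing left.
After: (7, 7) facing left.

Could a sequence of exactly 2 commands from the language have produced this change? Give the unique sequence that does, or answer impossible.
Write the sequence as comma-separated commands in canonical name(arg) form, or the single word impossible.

key: heading stays W — no command in the sequence turns
from: (7, 5) facing left
[1] after strafe(right, 1): (7, 6) facing left
[2] after strafe(right, 1): (7, 7) facing left
no rival 2-sequence matches.

strafe(right, 1), strafe(right, 1)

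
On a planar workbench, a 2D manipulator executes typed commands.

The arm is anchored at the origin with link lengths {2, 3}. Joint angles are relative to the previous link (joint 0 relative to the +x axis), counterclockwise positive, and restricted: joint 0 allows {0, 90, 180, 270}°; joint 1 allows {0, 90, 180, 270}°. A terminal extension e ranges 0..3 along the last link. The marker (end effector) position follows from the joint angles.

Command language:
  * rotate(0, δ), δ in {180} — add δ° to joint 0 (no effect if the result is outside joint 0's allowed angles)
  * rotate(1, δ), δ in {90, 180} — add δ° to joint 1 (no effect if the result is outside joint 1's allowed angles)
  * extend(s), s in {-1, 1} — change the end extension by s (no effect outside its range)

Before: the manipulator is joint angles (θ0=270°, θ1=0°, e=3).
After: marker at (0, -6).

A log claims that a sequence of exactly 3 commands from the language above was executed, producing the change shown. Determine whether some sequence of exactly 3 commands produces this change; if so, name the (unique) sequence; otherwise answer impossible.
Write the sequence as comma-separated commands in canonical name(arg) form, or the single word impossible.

key: running extend(-1) before extend(1) would end elsewhere — order is forced
initial: joint angles (θ0=270°, θ1=0°, e=3)
t=1 extend(1) ⇒ joint angles (θ0=270°, θ1=0°, e=3)
t=2 extend(-1) ⇒ joint angles (θ0=270°, θ1=0°, e=2)
t=3 extend(-1) ⇒ joint angles (θ0=270°, θ1=0°, e=1)
uniquely the one of 125 3-step routes that fits.

extend(1), extend(-1), extend(-1)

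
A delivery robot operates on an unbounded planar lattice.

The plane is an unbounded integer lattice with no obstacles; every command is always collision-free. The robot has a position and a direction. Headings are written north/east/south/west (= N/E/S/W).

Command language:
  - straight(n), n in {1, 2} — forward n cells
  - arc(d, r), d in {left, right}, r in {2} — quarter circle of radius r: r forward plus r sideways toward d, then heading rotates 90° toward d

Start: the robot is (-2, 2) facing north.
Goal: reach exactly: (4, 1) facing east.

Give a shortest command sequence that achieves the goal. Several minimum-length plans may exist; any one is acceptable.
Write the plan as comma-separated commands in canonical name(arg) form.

straight(1), arc(right, 2), arc(right, 2), arc(left, 2)

initial: (-2, 2) facing north
1. straight(1) → (-2, 3) facing north
2. arc(right, 2) → (0, 5) facing east
3. arc(right, 2) → (2, 3) facing south
4. arc(left, 2) → (4, 1) facing east
minimal: 4 command(s), checked below 4.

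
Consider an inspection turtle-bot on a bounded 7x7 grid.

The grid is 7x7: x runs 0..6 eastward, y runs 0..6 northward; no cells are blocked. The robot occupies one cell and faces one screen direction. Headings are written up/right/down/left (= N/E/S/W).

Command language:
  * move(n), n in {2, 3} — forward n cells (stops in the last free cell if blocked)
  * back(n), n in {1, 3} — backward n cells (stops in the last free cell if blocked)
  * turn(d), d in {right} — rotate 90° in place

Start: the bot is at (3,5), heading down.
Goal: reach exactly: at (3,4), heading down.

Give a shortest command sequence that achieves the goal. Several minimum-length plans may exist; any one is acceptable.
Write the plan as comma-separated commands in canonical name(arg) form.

start: at (3,5), heading down
t=1 back(1) ⇒ at (3,6), heading down
t=2 move(2) ⇒ at (3,4), heading down
minimal: 2 command(s), checked below 2.

back(1), move(2)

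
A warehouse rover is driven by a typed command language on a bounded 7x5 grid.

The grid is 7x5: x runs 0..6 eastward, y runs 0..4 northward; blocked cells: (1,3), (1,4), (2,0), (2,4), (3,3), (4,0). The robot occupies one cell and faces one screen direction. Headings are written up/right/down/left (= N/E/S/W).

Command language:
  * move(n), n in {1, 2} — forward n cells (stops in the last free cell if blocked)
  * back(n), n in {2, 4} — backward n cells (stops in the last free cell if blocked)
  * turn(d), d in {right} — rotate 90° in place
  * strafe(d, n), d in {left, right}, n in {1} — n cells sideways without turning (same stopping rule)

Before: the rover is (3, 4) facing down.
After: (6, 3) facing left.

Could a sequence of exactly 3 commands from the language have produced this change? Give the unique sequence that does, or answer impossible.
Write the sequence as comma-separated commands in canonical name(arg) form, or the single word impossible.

turn(right), back(4), strafe(left, 1)

key: running strafe(left, 1) before turn(right) would end elsewhere — order is forced
begin: (3, 4) facing down
t=1 turn(right) ⇒ (3, 4) facing left
t=2 back(4) ⇒ (6, 4) facing left
t=3 strafe(left, 1) ⇒ (6, 3) facing left
all 343 alternatives checked — unique.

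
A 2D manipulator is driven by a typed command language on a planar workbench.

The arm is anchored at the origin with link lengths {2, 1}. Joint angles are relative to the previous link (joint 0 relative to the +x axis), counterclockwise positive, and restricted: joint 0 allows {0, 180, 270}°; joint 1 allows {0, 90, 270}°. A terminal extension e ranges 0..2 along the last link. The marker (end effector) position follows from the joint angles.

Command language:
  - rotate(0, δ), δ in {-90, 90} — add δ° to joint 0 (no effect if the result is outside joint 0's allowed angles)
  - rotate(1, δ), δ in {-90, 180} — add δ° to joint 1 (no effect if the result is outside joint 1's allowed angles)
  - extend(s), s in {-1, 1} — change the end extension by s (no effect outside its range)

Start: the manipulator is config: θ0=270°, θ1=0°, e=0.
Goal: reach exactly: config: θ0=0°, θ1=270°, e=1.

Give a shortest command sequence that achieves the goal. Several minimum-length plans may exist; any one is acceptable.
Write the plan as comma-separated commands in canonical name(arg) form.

extend(1), rotate(1, -90), rotate(0, 90)

t0: config: θ0=270°, θ1=0°, e=0
1. extend(1) → config: θ0=270°, θ1=0°, e=1
2. rotate(1, -90) → config: θ0=270°, θ1=270°, e=1
3. rotate(0, 90) → config: θ0=0°, θ1=270°, e=1
shorter routes all fall short; 3 is best.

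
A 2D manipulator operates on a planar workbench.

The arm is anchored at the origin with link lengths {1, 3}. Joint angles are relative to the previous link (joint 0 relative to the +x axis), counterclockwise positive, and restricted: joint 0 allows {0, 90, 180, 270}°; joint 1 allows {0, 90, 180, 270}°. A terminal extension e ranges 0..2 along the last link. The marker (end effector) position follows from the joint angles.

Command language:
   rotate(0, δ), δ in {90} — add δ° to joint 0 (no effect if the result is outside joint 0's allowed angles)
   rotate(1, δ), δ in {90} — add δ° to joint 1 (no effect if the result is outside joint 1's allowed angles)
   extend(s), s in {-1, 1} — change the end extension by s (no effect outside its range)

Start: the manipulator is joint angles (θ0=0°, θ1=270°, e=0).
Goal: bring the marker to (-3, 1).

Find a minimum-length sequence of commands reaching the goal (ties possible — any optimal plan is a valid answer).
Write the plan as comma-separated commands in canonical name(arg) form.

start: joint angles (θ0=0°, θ1=270°, e=0)
[1] after rotate(0, 90): joint angles (θ0=90°, θ1=270°, e=0)
[2] after rotate(1, 90): joint angles (θ0=90°, θ1=0°, e=0)
[3] after rotate(1, 90): joint angles (θ0=90°, θ1=90°, e=0)
minimal: 3 command(s), checked below 3.

rotate(0, 90), rotate(1, 90), rotate(1, 90)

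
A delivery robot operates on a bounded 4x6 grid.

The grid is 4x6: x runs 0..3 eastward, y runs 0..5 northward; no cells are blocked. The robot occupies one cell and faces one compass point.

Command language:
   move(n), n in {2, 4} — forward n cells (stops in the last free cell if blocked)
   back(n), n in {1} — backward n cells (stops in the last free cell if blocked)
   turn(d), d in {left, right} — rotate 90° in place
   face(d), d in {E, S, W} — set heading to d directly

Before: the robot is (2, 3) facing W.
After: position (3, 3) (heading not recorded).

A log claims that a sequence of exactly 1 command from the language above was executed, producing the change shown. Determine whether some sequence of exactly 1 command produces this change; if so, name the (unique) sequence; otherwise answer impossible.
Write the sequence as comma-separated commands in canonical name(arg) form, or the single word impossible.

t0: (2, 3) facing W
t=1 back(1) ⇒ (3, 3) facing W
uniquely the one of 8 1-step routes that fits.

back(1)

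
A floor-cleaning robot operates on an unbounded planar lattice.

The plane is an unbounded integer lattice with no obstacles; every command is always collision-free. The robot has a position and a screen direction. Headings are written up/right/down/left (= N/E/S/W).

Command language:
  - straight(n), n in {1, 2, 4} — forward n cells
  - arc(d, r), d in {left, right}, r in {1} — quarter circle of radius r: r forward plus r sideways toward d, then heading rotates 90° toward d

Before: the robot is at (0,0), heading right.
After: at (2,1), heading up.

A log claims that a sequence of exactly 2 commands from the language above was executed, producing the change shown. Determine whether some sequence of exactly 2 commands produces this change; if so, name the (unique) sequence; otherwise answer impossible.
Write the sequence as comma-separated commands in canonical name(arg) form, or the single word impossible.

straight(1), arc(left, 1)

key: position moved to (2,1) AND the heading swung to N — translation plus rotation needed
from: at (0,0), heading right
[1] after straight(1): at (1,0), heading right
[2] after arc(left, 1): at (2,1), heading up
no other 2-command option fits: unique.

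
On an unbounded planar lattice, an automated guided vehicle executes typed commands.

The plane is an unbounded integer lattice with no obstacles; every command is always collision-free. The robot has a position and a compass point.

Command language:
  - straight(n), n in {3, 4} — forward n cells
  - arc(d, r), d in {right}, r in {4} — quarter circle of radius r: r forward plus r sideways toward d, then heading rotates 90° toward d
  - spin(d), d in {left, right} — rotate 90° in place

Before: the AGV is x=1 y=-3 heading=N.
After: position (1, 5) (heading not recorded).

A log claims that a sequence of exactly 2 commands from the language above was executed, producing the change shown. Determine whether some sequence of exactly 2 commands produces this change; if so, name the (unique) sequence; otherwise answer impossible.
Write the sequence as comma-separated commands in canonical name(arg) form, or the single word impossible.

start: x=1 y=-3 heading=N
1. straight(4) → x=1 y=1 heading=N
2. straight(4) → x=1 y=5 heading=N
no rival 2-sequence matches.

straight(4), straight(4)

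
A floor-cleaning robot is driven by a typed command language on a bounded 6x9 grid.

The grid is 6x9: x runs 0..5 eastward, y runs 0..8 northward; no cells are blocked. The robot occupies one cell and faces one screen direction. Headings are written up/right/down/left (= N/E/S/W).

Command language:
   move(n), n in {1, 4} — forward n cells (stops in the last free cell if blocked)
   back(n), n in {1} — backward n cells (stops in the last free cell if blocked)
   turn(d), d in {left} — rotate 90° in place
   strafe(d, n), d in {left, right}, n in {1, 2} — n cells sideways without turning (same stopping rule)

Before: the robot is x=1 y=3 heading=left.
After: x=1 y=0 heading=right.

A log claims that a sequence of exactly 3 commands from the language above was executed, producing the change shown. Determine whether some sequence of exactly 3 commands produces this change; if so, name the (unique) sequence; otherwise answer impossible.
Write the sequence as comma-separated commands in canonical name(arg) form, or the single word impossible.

turn(left), move(4), turn(left)

key: cell and facing (now E) both changed — the 3 commands mix motion and turning
begin: x=1 y=3 heading=left
1. turn(left) → x=1 y=3 heading=down
2. move(4) → x=1 y=0 heading=down
3. turn(left) → x=1 y=0 heading=right
no rival 3-sequence matches.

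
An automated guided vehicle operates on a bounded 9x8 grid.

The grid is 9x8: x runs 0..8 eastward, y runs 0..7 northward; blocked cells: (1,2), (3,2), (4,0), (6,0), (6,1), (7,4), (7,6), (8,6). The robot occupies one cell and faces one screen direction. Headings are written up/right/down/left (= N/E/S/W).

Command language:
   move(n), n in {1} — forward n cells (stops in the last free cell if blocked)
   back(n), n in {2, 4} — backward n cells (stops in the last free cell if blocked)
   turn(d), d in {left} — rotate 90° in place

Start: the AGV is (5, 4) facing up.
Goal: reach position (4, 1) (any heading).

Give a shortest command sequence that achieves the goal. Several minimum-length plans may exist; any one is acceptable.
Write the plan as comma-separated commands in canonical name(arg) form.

back(4), move(1), turn(left), move(1)

initial: (5, 4) facing up
t=1 back(4) ⇒ (5, 0) facing up
t=2 move(1) ⇒ (5, 1) facing up
t=3 turn(left) ⇒ (5, 1) facing left
t=4 move(1) ⇒ (4, 1) facing left
no 3-step plan works, so 4 is optimal.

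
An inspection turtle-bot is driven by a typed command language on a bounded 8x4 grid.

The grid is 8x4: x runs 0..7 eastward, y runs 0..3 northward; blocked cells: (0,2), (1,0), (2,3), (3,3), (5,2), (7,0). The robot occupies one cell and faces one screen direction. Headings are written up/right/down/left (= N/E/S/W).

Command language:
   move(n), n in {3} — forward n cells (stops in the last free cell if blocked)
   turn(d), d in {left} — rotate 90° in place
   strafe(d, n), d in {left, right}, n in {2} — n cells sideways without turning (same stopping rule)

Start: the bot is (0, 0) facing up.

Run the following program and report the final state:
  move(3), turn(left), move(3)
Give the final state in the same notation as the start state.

(0, 1) facing left

start: (0, 0) facing up
1. move(3) → (0, 1) facing up
2. turn(left) → (0, 1) facing left
3. move(3) → (0, 1) facing left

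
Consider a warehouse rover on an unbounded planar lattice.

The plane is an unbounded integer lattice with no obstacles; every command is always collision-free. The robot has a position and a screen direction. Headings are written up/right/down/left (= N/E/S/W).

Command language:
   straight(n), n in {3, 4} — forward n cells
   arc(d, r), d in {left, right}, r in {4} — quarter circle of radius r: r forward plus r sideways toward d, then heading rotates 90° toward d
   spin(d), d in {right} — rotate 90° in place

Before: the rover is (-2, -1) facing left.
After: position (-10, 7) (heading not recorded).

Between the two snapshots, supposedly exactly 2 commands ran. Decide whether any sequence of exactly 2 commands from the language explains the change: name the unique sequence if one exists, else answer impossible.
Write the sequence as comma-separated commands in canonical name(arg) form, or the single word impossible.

key: running arc(left, 4) before arc(right, 4) would end elsewhere — order is forced
start: (-2, -1) facing left
[1] after arc(right, 4): (-6, 3) facing up
[2] after arc(left, 4): (-10, 7) facing left
no other 2-command option fits: unique.

arc(right, 4), arc(left, 4)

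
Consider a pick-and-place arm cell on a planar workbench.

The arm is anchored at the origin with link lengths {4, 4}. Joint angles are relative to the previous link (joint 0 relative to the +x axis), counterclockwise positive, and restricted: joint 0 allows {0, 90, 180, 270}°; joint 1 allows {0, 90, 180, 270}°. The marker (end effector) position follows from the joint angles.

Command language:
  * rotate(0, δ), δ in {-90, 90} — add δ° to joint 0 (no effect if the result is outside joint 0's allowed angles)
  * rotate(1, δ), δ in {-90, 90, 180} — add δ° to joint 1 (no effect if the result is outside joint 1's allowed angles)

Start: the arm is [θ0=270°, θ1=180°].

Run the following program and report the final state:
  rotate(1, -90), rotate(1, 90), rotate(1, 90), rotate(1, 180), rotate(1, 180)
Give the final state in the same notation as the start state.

initial: [θ0=270°, θ1=180°]
1. rotate(1, -90) → [θ0=270°, θ1=90°]
2. rotate(1, 90) → [θ0=270°, θ1=180°]
3. rotate(1, 90) → [θ0=270°, θ1=270°]
4. rotate(1, 180) → [θ0=270°, θ1=90°]
5. rotate(1, 180) → [θ0=270°, θ1=270°]

[θ0=270°, θ1=270°]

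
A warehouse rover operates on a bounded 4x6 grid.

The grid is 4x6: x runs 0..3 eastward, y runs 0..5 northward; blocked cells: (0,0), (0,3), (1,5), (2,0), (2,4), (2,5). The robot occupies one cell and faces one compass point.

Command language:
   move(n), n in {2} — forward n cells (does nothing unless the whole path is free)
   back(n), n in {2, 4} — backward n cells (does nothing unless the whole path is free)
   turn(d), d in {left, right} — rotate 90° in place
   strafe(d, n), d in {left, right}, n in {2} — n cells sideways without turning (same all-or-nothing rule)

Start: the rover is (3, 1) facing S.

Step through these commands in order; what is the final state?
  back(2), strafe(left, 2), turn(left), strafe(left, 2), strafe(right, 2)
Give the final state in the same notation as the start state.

t0: (3, 1) facing S
t=1 back(2) ⇒ (3, 3) facing S
t=2 strafe(left, 2) ⇒ (3, 3) facing S
t=3 turn(left) ⇒ (3, 3) facing E
t=4 strafe(left, 2) ⇒ (3, 5) facing E
t=5 strafe(right, 2) ⇒ (3, 3) facing E

(3, 3) facing E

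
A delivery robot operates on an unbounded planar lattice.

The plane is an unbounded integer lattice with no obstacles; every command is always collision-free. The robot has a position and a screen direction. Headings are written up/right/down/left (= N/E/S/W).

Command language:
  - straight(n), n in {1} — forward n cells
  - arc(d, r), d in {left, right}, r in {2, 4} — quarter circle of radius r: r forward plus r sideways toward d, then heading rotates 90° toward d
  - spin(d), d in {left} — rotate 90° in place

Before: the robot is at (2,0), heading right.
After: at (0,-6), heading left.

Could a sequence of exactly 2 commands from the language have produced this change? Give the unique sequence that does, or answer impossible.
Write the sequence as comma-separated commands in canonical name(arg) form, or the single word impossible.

arc(right, 2), arc(right, 4)

key: running arc(right, 4) before arc(right, 2) would end elsewhere — order is forced
initial: at (2,0), heading right
1. arc(right, 2) → at (4,-2), heading down
2. arc(right, 4) → at (0,-6), heading left
no rival 2-sequence matches.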